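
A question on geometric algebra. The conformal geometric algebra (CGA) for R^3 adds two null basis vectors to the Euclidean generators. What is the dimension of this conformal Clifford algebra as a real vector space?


The conformal model of R^3 uses Cl(4,1): the 3 Euclidean generators plus two extra orthogonal generators e+ (e+^2 = +1) and e- (e-^2 = -1), from which the null vectors e0, einf are built.
Number of generators m = 3 + 2 = 5.
dim Cl(p,q) = 2^m = 2^5 = 32


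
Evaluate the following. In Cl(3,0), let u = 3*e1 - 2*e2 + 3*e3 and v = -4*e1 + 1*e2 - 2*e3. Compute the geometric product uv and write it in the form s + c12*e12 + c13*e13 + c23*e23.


In Cl(3,0): e_i^2 = 1, e_ie_j = -e_je_i for i != j.
Scalar part = u . v = 3*(-4) + (-2)*1 + 3*(-2)
= -12 + (-2) + (-6) = -20
e12 coeff = 3*1 - (-2)*(-4) = 3 - 8 = -5
e13 coeff = 3*(-2) - 3*(-4) = -6 - (-12) = 6
e23 coeff = (-2)*(-2) - 3*1 = 4 - 3 = 1
uv = -20 - 5*e12 + 6*e13 + 1*e23


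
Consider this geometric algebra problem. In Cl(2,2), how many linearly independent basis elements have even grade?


Even subalgebra dimension = 2^(n-1)
n = 2 + 2 = 4
2^(4 - 1) = 2^3 = 8
Verification: sum of C(4,k) for even k = 1 + 6 + 1 = 8
Result = 8


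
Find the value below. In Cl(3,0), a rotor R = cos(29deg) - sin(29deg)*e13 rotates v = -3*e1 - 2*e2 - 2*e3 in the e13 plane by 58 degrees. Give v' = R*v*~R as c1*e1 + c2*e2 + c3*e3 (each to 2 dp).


Rotor R = cos(29deg) - sin(29deg)*e13
Rotation angle theta = 2 * 29 = 58 degrees in the e13 plane (e1 -> e3).
The component perpendicular to the plane (e2) is invariant: v'_2 = v2 = -2.00
cos(58deg) = 0.5299, sin(58deg) = 0.8480
v'_1 = v1*cos(theta) - v3*sin(theta) = -3*0.5299 - (-2)*0.8480 = 0.11
v'_3 = v1*sin(theta) + v3*cos(theta) = -3*0.8480 + (-2)*0.5299 = -3.60
v' = 0.11*e1 - 2.00*e2 - 3.60*e3


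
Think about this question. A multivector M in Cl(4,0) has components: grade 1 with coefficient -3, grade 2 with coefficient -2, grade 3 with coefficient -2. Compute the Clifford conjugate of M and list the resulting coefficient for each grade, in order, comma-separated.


Clifford conjugate sign for grade k: (-1)^(k(k+1)/2)
Grade 1: (-1)^(1*2/2) = (-1)^1 = -1, coeff -3 -> 3
Grade 2: (-1)^(2*3/2) = (-1)^3 = -1, coeff -2 -> 2
Grade 3: (-1)^(3*4/2) = (-1)^6 = 1, coeff -2 -> -2
Conjugated coefficients: 3, 2, -2


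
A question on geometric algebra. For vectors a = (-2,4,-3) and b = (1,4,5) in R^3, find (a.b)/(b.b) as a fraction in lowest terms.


Projection coefficient = (a . b) / (b . b)
a . b = (-2)*1 + 4*4 + (-3)*5
= -2 + 16 + (-15) = -1
b . b = 1^2 + 4^2 + 5^2
= 1 + 16 + 25 = 42
Coefficient = -1/42
In lowest terms: -1/42


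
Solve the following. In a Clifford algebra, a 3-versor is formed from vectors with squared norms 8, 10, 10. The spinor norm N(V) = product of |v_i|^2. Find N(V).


Spinor norm N(V) = |v1|^2 * |v2|^2 * ... * |v3|^2
= 8 * 10 * 10
Running product: 8, 80, 800
N(V) = 800


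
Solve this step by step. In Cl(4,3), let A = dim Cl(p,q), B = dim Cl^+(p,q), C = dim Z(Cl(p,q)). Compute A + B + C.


n = 4 + 3 = 7
Total dim = 2^7 = 128
Even subalgebra dim = 2^6 = 64
n is odd, so center dim = 2
Sum = 128 + 64 + 2 = 194


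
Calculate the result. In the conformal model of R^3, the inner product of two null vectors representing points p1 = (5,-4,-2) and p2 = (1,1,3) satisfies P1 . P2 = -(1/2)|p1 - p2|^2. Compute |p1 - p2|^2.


p1 - p2 = (4, -5, -5)
|p1 - p2|^2 = 4^2 + (-5)^2 + (-5)^2
= 16 + 25 + 25
= 66


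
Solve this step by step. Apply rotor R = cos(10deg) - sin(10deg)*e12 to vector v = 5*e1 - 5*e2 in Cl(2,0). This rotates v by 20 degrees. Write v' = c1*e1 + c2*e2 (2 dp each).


Rotor R = cos(10deg) - sin(10deg)*e12
Rotation angle theta = 2 * 10 = 20 degrees
v' = R*v*~R rotates v by theta.
cos(20deg) = 0.9397, sin(20deg) = 0.3420
v'_1 = 5*cos(20deg) - (-5)*sin(20deg)
= 5*0.9397 - (-5)*0.3420
= 6.41
v'_2 = 5*sin(20deg) + (-5)*cos(20deg)
= 5*0.3420 + (-5)*0.9397
= -2.99
v' = 6.41*e1 - 2.99*e2


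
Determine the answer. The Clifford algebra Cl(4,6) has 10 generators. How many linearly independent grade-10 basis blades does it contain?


Number of grade-k basis blades in Cl(p,q) with n = p + q is C(n, k).
n = 4 + 6 = 10
C(10, 10) = 10! / (10! * 0!)
= 3628800 / (3628800 * 1)
= 1


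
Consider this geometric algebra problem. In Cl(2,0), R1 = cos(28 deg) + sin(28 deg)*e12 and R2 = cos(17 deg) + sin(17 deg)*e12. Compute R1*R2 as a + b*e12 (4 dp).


Same-plane rotors commute and their half-angles add:
R1*R2 = cos(a1 + a2) + sin(a1 + a2)*e12.
a1 + a2 = 28 + 17 = 45 deg
cos(45 deg) = 0.7071
sin(45 deg) = 0.7071
R1*R2 = 0.7071 + 0.7071*e12


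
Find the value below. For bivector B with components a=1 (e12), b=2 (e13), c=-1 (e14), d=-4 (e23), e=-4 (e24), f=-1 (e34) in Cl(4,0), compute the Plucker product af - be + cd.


Plucker relation: af - be + cd
a*f = 1*(-1) = -1
b*e = 2*(-4) = -8
c*d = (-1)*(-4) = 4
af - be + cd = -1 - (-8) + 4
= 11


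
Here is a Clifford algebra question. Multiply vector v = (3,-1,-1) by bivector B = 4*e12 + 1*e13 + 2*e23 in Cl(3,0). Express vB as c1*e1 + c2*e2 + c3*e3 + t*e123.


vB has grade-1 (vector) and grade-3 (trivector) parts: vB = (v _| B) + (v ^ B).
Vector part <vB>_1:
  e1: -v2*b12 - v3*b13 = -(-1)*(4) - (-1)*(1) = 5
  e2: v1*b12 - v3*b23 = (3)*(4) - (-1)*(2) = 14
  e3: v1*b13 + v2*b23 = (3)*(1) + (-1)*(2) = 1
Trivector part <vB>_3:
  e123: v1*b23 - v2*b13 + v3*b12 = (3)*(2) - (-1)*(1) + (-1)*(4) = 3
vB = 5*e1 + 14*e2 + 1*e3 + 3*e123


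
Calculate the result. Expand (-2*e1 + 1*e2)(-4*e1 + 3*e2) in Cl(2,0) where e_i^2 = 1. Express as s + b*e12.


Expand: (-2*e1 + 1*e2)(-4*e1 + 3*e2)
= (-2)*(-4)*e1e1 + (-2)*3*e1e2 + 1*(-4)*e2e1 + 1*3*e2e2
Using e1^2 = e2^2 = 1, e2e1 = -e1e2:
Scalar part s = (-2)*(-4) + 1*3 = 8 + 3 = 11
Bivector part b = (-2)*3 - 1*(-4) = -6 - (-4) = -2
uv = 11 - 2*e12


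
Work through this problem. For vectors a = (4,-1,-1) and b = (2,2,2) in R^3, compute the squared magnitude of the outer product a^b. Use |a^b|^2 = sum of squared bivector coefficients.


a wedge b = (a1*b2 - a2*b1)*e12 + (a1*b3 - a3*b1)*e13 + (a2*b3 - a3*b2)*e23
e12 coeff: 4*2 - (-1)*2 = 8 - (-2) = 10
e13 coeff: 4*2 - (-1)*2 = 8 - (-2) = 10
e23 coeff: (-1)*2 - (-1)*2 = -2 - (-2) = 0
|a wedge b|^2 = 10^2 + 10^2 + 0^2
= 100 + 100 + 0
= 200


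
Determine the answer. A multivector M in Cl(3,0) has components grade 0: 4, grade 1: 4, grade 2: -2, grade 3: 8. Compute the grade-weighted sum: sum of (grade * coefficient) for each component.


Grade-weighted sum = sum of grade_k * coefficient_k
0*4 = 0
1*4 = 4
2*(-2) = -4
3*8 = 24
Total = 0 + 4 + (-4) + 24 = 24


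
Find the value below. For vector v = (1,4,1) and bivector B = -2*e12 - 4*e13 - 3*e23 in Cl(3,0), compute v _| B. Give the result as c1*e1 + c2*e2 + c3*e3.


Left contraction v _| B = <vB>_1 (grade-1 part of the geometric product vB).
Using e1_|e12 = e2, e2_|e12 = -e1, e1_|e13 = e3, e3_|e13 = -e1, e2_|e23 = e3, e3_|e23 = -e2:
e1 coeff: -v2*b12 - v3*b13 = -(4)*(-2) - (1)*(-4) = 12
e2 coeff: v1*b12 - v3*b23 = (1)*(-2) - (1)*(-3) = 1
e3 coeff: v1*b13 + v2*b23 = (1)*(-4) + (4)*(-3) = -16
v _| B = 12*e1 + 1*e2 - 16*e3


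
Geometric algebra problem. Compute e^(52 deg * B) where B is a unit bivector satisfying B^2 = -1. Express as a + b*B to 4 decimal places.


For a unit bivector B with B^2 = -1, the exponential series gives
e^(theta*B) = cos(theta) + sin(theta)*B (the GA analogue of Euler's formula).
theta = 52 degrees = 0.907571 rad
cos(52 deg) = 0.6157
sin(52 deg) = 0.7880
exp(theta*B) = 0.6157 + 0.7880*B


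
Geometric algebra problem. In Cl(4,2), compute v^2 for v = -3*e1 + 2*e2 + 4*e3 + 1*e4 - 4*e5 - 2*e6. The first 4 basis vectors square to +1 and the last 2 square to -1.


v^2 = sum of c_i^2 * e_i^2
Positive signature terms (e_i^2 = +1): (-3)^2 + 2^2 + 4^2 + 1^2 = 30
Negative signature terms (e_j^2 = -1): (-4)^2 + (-2)^2 = 20
v^2 = 30 - 20 = 10


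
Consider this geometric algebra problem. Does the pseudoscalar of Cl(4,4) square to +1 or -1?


The pseudoscalar I = e1...e_n (product of all n generators) of Cl(p,q) satisfies I^2 = (-1)^(q + n(n-1)/2).
p = 4, q = 4, n = p + q = 8
n(n-1)/2 = 8 * 7 / 2 = 28
Exponent = q + n(n-1)/2 = 4 + 28 = 32
I^2 = (-1)^32 = +1


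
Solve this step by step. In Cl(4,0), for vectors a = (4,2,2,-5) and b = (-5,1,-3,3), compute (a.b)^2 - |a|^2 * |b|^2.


a . b = 4*(-5) + 2*1 + 2*(-3) + (-5)*3
= -20 + 2 + (-6) + (-15) = -39
|a|^2 = 4^2 + 2^2 + 2^2 + (-5)^2 = 49
|b|^2 = (-5)^2 + 1^2 + (-3)^2 + 3^2 = 44
(a.b)^2 = (-39)^2 = 1521
|a|^2 * |b|^2 = 49 * 44 = 2156
Result = 1521 - 2156 = -635


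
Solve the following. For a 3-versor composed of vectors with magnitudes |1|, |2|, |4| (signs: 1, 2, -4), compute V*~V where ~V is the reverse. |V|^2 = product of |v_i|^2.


Each vector v_i has |v_i|^2 = s_i^2
Squared scales: 1^2 = 1, 2^2 = 4, (-4)^2 = 16
|V|^2 = 1 * 4 * 16
= 64


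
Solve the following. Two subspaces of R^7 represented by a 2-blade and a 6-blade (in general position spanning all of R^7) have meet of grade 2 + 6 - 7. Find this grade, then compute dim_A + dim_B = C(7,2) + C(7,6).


Meet grade = grade(A) + grade(B) - n
= 2 + 6 - 7 = 1
C(7,2) = 21
C(7,6) = 7
dim_A + dim_B = 21 + 7 = 28


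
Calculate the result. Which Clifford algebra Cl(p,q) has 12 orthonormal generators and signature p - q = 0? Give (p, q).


We need p + q = 12 and p - q = 0.
Adding: 2p = 12 + 0 = 12, so p = 6.
Then q = 12 - 6 = 6.
(p, q) = (6, 6)


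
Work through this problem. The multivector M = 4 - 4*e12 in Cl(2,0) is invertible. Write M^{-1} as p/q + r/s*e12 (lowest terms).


M = 4 - 4*e12, where e12^2 = -1.
Since M commutes with its reverse ~M = a - b*e12, M * ~M = a^2 - b^2*e12^2 = a^2 + b^2.
So M^{-1} = ~M / (a^2 + b^2) = (a - b*e12)/(a^2 + b^2).
a^2 + b^2 = 16 + 16 = 32
Scalar part = 4/32 = 1/8
Bivector coeff = 4/32 = 1/8
M^{-1} = 1/8 + 1/8*e12


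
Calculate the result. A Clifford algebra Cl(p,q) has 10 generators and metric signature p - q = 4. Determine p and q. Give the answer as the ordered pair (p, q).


We need p + q = 10 and p - q = 4.
Adding: 2p = 10 + 4 = 14, so p = 7.
Then q = 10 - 7 = 3.
(p, q) = (7, 3)


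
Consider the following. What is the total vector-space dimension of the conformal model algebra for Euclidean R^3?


The conformal model of R^3 uses Cl(4,1): the 3 Euclidean generators plus two extra orthogonal generators e+ (e+^2 = +1) and e- (e-^2 = -1), from which the null vectors e0, einf are built.
Number of generators m = 3 + 2 = 5.
dim Cl(p,q) = 2^m = 2^5 = 32


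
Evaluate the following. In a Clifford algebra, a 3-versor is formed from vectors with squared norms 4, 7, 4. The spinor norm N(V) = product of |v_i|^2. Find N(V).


Spinor norm N(V) = |v1|^2 * |v2|^2 * ... * |v3|^2
= 4 * 7 * 4
Running product: 4, 28, 112
N(V) = 112


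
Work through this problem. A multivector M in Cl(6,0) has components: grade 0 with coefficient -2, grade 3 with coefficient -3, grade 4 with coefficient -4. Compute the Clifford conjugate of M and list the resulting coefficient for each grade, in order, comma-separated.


Clifford conjugate sign for grade k: (-1)^(k(k+1)/2)
Grade 0: (-1)^(0*1/2) = (-1)^0 = 1, coeff -2 -> -2
Grade 3: (-1)^(3*4/2) = (-1)^6 = 1, coeff -3 -> -3
Grade 4: (-1)^(4*5/2) = (-1)^10 = 1, coeff -4 -> -4
Conjugated coefficients: -2, -3, -4


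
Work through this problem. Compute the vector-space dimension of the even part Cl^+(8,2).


Even subalgebra dimension = 2^(n-1)
n = 8 + 2 = 10
2^(10 - 1) = 2^9 = 512
Verification: sum of C(10,k) for even k = 1 + 45 + 210 + 210 + 45 + 1 = 512
Result = 512


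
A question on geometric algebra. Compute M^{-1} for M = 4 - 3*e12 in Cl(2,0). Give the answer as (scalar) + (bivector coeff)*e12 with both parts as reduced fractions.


M = 4 - 3*e12, where e12^2 = -1.
Since M commutes with its reverse ~M = a - b*e12, M * ~M = a^2 - b^2*e12^2 = a^2 + b^2.
So M^{-1} = ~M / (a^2 + b^2) = (a - b*e12)/(a^2 + b^2).
a^2 + b^2 = 16 + 9 = 25
Scalar part = 4/25 = 4/25
Bivector coeff = 3/25 = 3/25
M^{-1} = 4/25 + 3/25*e12


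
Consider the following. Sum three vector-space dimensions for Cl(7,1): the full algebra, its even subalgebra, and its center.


n = 7 + 1 = 8
Total dim = 2^8 = 256
Even subalgebra dim = 2^7 = 128
n is even, so center dim = 1
Sum = 256 + 128 + 1 = 385


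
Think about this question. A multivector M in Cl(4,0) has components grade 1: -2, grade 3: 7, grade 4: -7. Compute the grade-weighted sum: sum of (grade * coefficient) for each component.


Grade-weighted sum = sum of grade_k * coefficient_k
1*(-2) = -2
3*7 = 21
4*(-7) = -28
Total = -2 + 21 + (-28) = -9


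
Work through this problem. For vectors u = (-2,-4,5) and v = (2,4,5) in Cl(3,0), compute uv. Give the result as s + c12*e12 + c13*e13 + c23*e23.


In Cl(3,0): e_i^2 = 1, e_ie_j = -e_je_i for i != j.
Scalar part = u . v = (-2)*2 + (-4)*4 + 5*5
= -4 + (-16) + 25 = 5
e12 coeff = (-2)*4 - (-4)*2 = -8 - (-8) = 0
e13 coeff = (-2)*5 - 5*2 = -10 - 10 = -20
e23 coeff = (-4)*5 - 5*4 = -20 - 20 = -40
uv = 5 + 0*e12 - 20*e13 - 40*e23


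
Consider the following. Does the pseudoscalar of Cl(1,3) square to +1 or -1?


The pseudoscalar I = e1...e_n (product of all n generators) of Cl(p,q) satisfies I^2 = (-1)^(q + n(n-1)/2).
p = 1, q = 3, n = p + q = 4
n(n-1)/2 = 4 * 3 / 2 = 6
Exponent = q + n(n-1)/2 = 3 + 6 = 9
I^2 = (-1)^9 = -1


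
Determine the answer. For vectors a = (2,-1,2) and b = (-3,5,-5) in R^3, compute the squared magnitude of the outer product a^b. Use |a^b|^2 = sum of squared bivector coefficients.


a wedge b = (a1*b2 - a2*b1)*e12 + (a1*b3 - a3*b1)*e13 + (a2*b3 - a3*b2)*e23
e12 coeff: 2*5 - (-1)*(-3) = 10 - 3 = 7
e13 coeff: 2*(-5) - 2*(-3) = -10 - (-6) = -4
e23 coeff: (-1)*(-5) - 2*5 = 5 - 10 = -5
|a wedge b|^2 = 7^2 + (-4)^2 + (-5)^2
= 49 + 16 + 25
= 90


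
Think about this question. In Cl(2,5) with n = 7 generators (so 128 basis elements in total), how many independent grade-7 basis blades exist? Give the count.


Number of grade-k basis blades in Cl(p,q) with n = p + q is C(n, k).
n = 2 + 5 = 7
C(7, 7) = 7! / (7! * 0!)
= 5040 / (5040 * 1)
= 1


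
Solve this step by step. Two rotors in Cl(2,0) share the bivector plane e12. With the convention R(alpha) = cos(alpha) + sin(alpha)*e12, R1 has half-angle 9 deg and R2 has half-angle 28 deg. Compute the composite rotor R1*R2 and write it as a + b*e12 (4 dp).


Same-plane rotors commute and their half-angles add:
R1*R2 = cos(a1 + a2) + sin(a1 + a2)*e12.
a1 + a2 = 9 + 28 = 37 deg
cos(37 deg) = 0.7986
sin(37 deg) = 0.6018
R1*R2 = 0.7986 + 0.6018*e12


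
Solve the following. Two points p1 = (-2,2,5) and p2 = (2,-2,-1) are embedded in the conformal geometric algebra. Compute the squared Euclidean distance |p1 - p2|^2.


p1 - p2 = (-4, 4, 6)
|p1 - p2|^2 = (-4)^2 + 4^2 + 6^2
= 16 + 16 + 36
= 68


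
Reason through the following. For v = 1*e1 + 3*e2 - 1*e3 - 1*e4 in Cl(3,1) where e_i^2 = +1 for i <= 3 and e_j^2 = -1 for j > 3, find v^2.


v^2 = sum of c_i^2 * e_i^2
Positive signature terms (e_i^2 = +1): 1^2 + 3^2 + (-1)^2 = 11
Negative signature terms (e_j^2 = -1): (-1)^2 = 1
v^2 = 11 - 1 = 10


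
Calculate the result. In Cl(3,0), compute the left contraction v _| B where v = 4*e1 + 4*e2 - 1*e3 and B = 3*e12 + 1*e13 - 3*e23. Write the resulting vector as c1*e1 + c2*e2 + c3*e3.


Left contraction v _| B = <vB>_1 (grade-1 part of the geometric product vB).
Using e1_|e12 = e2, e2_|e12 = -e1, e1_|e13 = e3, e3_|e13 = -e1, e2_|e23 = e3, e3_|e23 = -e2:
e1 coeff: -v2*b12 - v3*b13 = -(4)*(3) - (-1)*(1) = -11
e2 coeff: v1*b12 - v3*b23 = (4)*(3) - (-1)*(-3) = 9
e3 coeff: v1*b13 + v2*b23 = (4)*(1) + (4)*(-3) = -8
v _| B = -11*e1 + 9*e2 - 8*e3


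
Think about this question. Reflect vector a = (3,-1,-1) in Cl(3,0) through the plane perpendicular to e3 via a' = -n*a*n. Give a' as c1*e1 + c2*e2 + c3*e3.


Reflection formula: a' = -n*a*n, with n = e3 (unit vector, n^2 = 1).
For reflection through hyperplane perp to e3:
The component along e3 flips sign, others stay.
a = (3, -1, -1)
a' = (3, -1, 1)
a' = 3*e1 - 1*e2 + 1*e3


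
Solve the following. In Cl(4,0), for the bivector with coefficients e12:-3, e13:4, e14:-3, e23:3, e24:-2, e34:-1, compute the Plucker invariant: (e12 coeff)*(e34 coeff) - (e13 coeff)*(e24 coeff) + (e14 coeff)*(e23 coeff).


Plucker relation: af - be + cd
a*f = (-3)*(-1) = 3
b*e = 4*(-2) = -8
c*d = (-3)*3 = -9
af - be + cd = 3 - (-8) + (-9)
= 2


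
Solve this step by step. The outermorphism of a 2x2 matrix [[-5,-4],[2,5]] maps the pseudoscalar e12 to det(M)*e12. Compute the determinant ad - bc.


The outermorphism of a linear map f sends e1^e2 to f(e1)^f(e2).
f(e1) = -5*e1 + 2*e2
f(e2) = -4*e1 + 5*e2
f(e1) ^ f(e2) = (-5*e1 + 2*e2) ^ (-4*e1 + 5*e2)
= (-5)*5*e12 + 2*(-4)*e21
= (-25 - (-8))*e12
= -17*e12
Coefficient = -17


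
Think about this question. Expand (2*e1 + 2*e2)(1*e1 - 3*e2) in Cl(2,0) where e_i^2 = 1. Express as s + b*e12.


Expand: (2*e1 + 2*e2)(1*e1 - 3*e2)
= 2*1*e1e1 + 2*(-3)*e1e2 + 2*1*e2e1 + 2*(-3)*e2e2
Using e1^2 = e2^2 = 1, e2e1 = -e1e2:
Scalar part s = 2*1 + 2*(-3) = 2 + (-6) = -4
Bivector part b = 2*(-3) - 2*1 = -6 - 2 = -8
uv = -4 - 8*e12


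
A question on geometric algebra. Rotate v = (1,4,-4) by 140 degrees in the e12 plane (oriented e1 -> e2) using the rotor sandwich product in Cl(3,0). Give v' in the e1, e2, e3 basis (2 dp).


Rotor R = cos(70deg) - sin(70deg)*e12
Rotation angle theta = 2 * 70 = 140 degrees in the e12 plane (e1 -> e2).
The component perpendicular to the plane (e3) is invariant: v'_3 = v3 = -4.00
cos(140deg) = -0.7660, sin(140deg) = 0.6428
v'_1 = v1*cos(theta) - v2*sin(theta) = 1*(-0.7660) - 4*0.6428 = -3.34
v'_2 = v1*sin(theta) + v2*cos(theta) = 1*0.6428 + 4*(-0.7660) = -2.42
v' = -3.34*e1 - 2.42*e2 - 4.00*e3


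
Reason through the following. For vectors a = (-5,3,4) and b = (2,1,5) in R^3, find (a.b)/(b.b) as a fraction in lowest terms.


Projection coefficient = (a . b) / (b . b)
a . b = (-5)*2 + 3*1 + 4*5
= -10 + 3 + 20 = 13
b . b = 2^2 + 1^2 + 5^2
= 4 + 1 + 25 = 30
Coefficient = 13/30
In lowest terms: 13/30


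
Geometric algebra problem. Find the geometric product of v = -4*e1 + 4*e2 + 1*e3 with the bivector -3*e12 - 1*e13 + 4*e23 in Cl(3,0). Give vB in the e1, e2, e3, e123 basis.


vB has grade-1 (vector) and grade-3 (trivector) parts: vB = (v _| B) + (v ^ B).
Vector part <vB>_1:
  e1: -v2*b12 - v3*b13 = -(4)*(-3) - (1)*(-1) = 13
  e2: v1*b12 - v3*b23 = (-4)*(-3) - (1)*(4) = 8
  e3: v1*b13 + v2*b23 = (-4)*(-1) + (4)*(4) = 20
Trivector part <vB>_3:
  e123: v1*b23 - v2*b13 + v3*b12 = (-4)*(4) - (4)*(-1) + (1)*(-3) = -15
vB = 13*e1 + 8*e2 + 20*e3 - 15*e123


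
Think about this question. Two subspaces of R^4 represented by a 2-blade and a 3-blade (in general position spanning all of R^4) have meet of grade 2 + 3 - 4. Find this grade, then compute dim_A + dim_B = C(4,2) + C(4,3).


Meet grade = grade(A) + grade(B) - n
= 2 + 3 - 4 = 1
C(4,2) = 6
C(4,3) = 4
dim_A + dim_B = 6 + 4 = 10


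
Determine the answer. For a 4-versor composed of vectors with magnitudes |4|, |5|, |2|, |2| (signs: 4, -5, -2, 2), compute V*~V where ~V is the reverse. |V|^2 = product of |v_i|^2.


Each vector v_i has |v_i|^2 = s_i^2
Squared scales: 4^2 = 16, (-5)^2 = 25, (-2)^2 = 4, 2^2 = 4
|V|^2 = 16 * 25 * 4 * 4
= 6400


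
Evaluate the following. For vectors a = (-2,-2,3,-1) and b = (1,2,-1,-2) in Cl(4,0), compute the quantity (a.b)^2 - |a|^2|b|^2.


a . b = (-2)*1 + (-2)*2 + 3*(-1) + (-1)*(-2)
= -2 + (-4) + (-3) + 2 = -7
|a|^2 = (-2)^2 + (-2)^2 + 3^2 + (-1)^2 = 18
|b|^2 = 1^2 + 2^2 + (-1)^2 + (-2)^2 = 10
(a.b)^2 = (-7)^2 = 49
|a|^2 * |b|^2 = 18 * 10 = 180
Result = 49 - 180 = -131


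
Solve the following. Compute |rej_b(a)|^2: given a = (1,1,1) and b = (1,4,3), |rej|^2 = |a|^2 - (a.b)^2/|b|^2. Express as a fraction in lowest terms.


|a|^2 = 1^2 + 1^2 + 1^2 = 3
|b|^2 = 1^2 + 4^2 + 3^2 = 26
a . b = 1*1 + 1*4 + 1*3 = 8
(a.b)^2 = 8^2 = 64
|rej|^2 = 3 - 64/26
= (78 - 64)/26
= 14/26
In lowest terms: 7/13


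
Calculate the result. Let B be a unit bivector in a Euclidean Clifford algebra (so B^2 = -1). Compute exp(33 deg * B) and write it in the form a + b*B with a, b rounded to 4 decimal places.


For a unit bivector B with B^2 = -1, the exponential series gives
e^(theta*B) = cos(theta) + sin(theta)*B (the GA analogue of Euler's formula).
theta = 33 degrees = 0.575959 rad
cos(33 deg) = 0.8387
sin(33 deg) = 0.5446
exp(theta*B) = 0.8387 + 0.5446*B


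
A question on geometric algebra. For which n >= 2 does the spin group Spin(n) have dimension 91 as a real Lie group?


dim Spin(n) = dim so(n) = n(n-1)/2.
Solve n(n-1)/2 = 91, i.e. n^2 - n - 182 = 0.
Discriminant = 1 + 8*91 = 729
n = (1 + sqrt(729))/2 = (1 + 27)/2 = 14


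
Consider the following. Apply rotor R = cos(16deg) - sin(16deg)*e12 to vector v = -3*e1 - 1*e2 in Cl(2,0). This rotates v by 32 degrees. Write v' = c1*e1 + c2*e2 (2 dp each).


Rotor R = cos(16deg) - sin(16deg)*e12
Rotation angle theta = 2 * 16 = 32 degrees
v' = R*v*~R rotates v by theta.
cos(32deg) = 0.8480, sin(32deg) = 0.5299
v'_1 = -3*cos(32deg) - (-1)*sin(32deg)
= -3*0.8480 - (-1)*0.5299
= -2.01
v'_2 = -3*sin(32deg) + (-1)*cos(32deg)
= -3*0.5299 + (-1)*0.8480
= -2.44
v' = -2.01*e1 - 2.44*e2


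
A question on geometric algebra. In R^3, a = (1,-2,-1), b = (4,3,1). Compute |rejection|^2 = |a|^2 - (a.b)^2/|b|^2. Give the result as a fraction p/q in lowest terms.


|a|^2 = 1^2 + (-2)^2 + (-1)^2 = 6
|b|^2 = 4^2 + 3^2 + 1^2 = 26
a . b = 1*4 + (-2)*3 + (-1)*1 = -3
(a.b)^2 = (-3)^2 = 9
|rej|^2 = 6 - 9/26
= (156 - 9)/26
= 147/26
In lowest terms: 147/26


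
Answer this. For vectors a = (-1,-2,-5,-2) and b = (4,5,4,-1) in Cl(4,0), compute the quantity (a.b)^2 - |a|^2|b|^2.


a . b = (-1)*4 + (-2)*5 + (-5)*4 + (-2)*(-1)
= -4 + (-10) + (-20) + 2 = -32
|a|^2 = (-1)^2 + (-2)^2 + (-5)^2 + (-2)^2 = 34
|b|^2 = 4^2 + 5^2 + 4^2 + (-1)^2 = 58
(a.b)^2 = (-32)^2 = 1024
|a|^2 * |b|^2 = 34 * 58 = 1972
Result = 1024 - 1972 = -948


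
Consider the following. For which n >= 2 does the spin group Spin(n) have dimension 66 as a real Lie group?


dim Spin(n) = dim so(n) = n(n-1)/2.
Solve n(n-1)/2 = 66, i.e. n^2 - n - 132 = 0.
Discriminant = 1 + 8*66 = 529
n = (1 + sqrt(529))/2 = (1 + 23)/2 = 12


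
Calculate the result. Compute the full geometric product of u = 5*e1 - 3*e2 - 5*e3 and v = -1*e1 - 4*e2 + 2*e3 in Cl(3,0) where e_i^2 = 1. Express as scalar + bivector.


In Cl(3,0): e_i^2 = 1, e_ie_j = -e_je_i for i != j.
Scalar part = u . v = 5*(-1) + (-3)*(-4) + (-5)*2
= -5 + 12 + (-10) = -3
e12 coeff = 5*(-4) - (-3)*(-1) = -20 - 3 = -23
e13 coeff = 5*2 - (-5)*(-1) = 10 - 5 = 5
e23 coeff = (-3)*2 - (-5)*(-4) = -6 - 20 = -26
uv = -3 - 23*e12 + 5*e13 - 26*e23


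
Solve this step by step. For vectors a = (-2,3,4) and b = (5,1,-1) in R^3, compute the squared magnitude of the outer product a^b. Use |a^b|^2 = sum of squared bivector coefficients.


a wedge b = (a1*b2 - a2*b1)*e12 + (a1*b3 - a3*b1)*e13 + (a2*b3 - a3*b2)*e23
e12 coeff: (-2)*1 - 3*5 = -2 - 15 = -17
e13 coeff: (-2)*(-1) - 4*5 = 2 - 20 = -18
e23 coeff: 3*(-1) - 4*1 = -3 - 4 = -7
|a wedge b|^2 = (-17)^2 + (-18)^2 + (-7)^2
= 289 + 324 + 49
= 662


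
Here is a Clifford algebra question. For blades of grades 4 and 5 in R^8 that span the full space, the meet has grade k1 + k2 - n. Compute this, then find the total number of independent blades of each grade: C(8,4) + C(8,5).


Meet grade = grade(A) + grade(B) - n
= 4 + 5 - 8 = 1
C(8,4) = 70
C(8,5) = 56
dim_A + dim_B = 70 + 56 = 126


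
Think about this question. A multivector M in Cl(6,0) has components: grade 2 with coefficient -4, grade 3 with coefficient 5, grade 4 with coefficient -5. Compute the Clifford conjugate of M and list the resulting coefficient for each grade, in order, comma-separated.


Clifford conjugate sign for grade k: (-1)^(k(k+1)/2)
Grade 2: (-1)^(2*3/2) = (-1)^3 = -1, coeff -4 -> 4
Grade 3: (-1)^(3*4/2) = (-1)^6 = 1, coeff 5 -> 5
Grade 4: (-1)^(4*5/2) = (-1)^10 = 1, coeff -5 -> -5
Conjugated coefficients: 4, 5, -5


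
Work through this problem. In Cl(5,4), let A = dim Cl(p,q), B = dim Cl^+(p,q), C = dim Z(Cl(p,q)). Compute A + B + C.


n = 5 + 4 = 9
Total dim = 2^9 = 512
Even subalgebra dim = 2^8 = 256
n is odd, so center dim = 2
Sum = 512 + 256 + 2 = 770


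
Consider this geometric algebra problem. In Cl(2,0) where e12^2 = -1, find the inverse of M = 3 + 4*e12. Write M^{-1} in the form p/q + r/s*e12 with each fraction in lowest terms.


M = 3 + 4*e12, where e12^2 = -1.
Since M commutes with its reverse ~M = a - b*e12, M * ~M = a^2 - b^2*e12^2 = a^2 + b^2.
So M^{-1} = ~M / (a^2 + b^2) = (a - b*e12)/(a^2 + b^2).
a^2 + b^2 = 9 + 16 = 25
Scalar part = 3/25 = 3/25
Bivector coeff = -4/25 = -4/25
M^{-1} = 3/25 - 4/25*e12


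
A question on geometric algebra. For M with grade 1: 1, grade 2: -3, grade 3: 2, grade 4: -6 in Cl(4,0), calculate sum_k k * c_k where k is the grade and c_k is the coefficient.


Grade-weighted sum = sum of grade_k * coefficient_k
1*1 = 1
2*(-3) = -6
3*2 = 6
4*(-6) = -24
Total = 1 + (-6) + 6 + (-24) = -23


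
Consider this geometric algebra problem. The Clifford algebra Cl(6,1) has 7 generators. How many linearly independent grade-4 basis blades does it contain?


Number of grade-k basis blades in Cl(p,q) with n = p + q is C(n, k).
n = 6 + 1 = 7
C(7, 4) = 7! / (4! * 3!)
= 5040 / (24 * 6)
= 35


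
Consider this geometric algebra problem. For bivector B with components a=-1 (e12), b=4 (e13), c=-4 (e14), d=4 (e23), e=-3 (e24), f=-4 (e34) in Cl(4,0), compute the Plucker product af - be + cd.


Plucker relation: af - be + cd
a*f = (-1)*(-4) = 4
b*e = 4*(-3) = -12
c*d = (-4)*4 = -16
af - be + cd = 4 - (-12) + (-16)
= 0


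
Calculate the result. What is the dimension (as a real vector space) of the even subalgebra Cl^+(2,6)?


Even subalgebra dimension = 2^(n-1)
n = 2 + 6 = 8
2^(8 - 1) = 2^7 = 128
Verification: sum of C(8,k) for even k = 1 + 28 + 70 + 28 + 1 = 128
Result = 128


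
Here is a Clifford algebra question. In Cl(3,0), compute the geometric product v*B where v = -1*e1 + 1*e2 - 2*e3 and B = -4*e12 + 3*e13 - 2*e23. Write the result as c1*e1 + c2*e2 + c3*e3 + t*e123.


vB has grade-1 (vector) and grade-3 (trivector) parts: vB = (v _| B) + (v ^ B).
Vector part <vB>_1:
  e1: -v2*b12 - v3*b13 = -(1)*(-4) - (-2)*(3) = 10
  e2: v1*b12 - v3*b23 = (-1)*(-4) - (-2)*(-2) = 0
  e3: v1*b13 + v2*b23 = (-1)*(3) + (1)*(-2) = -5
Trivector part <vB>_3:
  e123: v1*b23 - v2*b13 + v3*b12 = (-1)*(-2) - (1)*(3) + (-2)*(-4) = 7
vB = 10*e1 + 0*e2 - 5*e3 + 7*e123


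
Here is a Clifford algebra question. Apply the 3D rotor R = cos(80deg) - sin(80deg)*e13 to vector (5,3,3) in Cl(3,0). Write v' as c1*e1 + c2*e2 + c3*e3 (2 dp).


Rotor R = cos(80deg) - sin(80deg)*e13
Rotation angle theta = 2 * 80 = 160 degrees in the e13 plane (e1 -> e3).
The component perpendicular to the plane (e2) is invariant: v'_2 = v2 = 3.00
cos(160deg) = -0.9397, sin(160deg) = 0.3420
v'_1 = v1*cos(theta) - v3*sin(theta) = 5*(-0.9397) - 3*0.3420 = -5.72
v'_3 = v1*sin(theta) + v3*cos(theta) = 5*0.3420 + 3*(-0.9397) = -1.11
v' = -5.72*e1 + 3.00*e2 - 1.11*e3


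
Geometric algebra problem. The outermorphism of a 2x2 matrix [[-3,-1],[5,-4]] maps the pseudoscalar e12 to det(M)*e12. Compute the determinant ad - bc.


The outermorphism of a linear map f sends e1^e2 to f(e1)^f(e2).
f(e1) = -3*e1 + 5*e2
f(e2) = -1*e1 - 4*e2
f(e1) ^ f(e2) = (-3*e1 + 5*e2) ^ (-1*e1 - 4*e2)
= (-3)*(-4)*e12 + 5*(-1)*e21
= (12 - (-5))*e12
= 17*e12
Coefficient = 17


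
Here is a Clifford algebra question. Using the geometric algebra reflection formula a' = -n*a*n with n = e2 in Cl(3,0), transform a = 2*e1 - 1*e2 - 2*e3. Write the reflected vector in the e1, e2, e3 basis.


Reflection formula: a' = -n*a*n, with n = e2 (unit vector, n^2 = 1).
For reflection through hyperplane perp to e2:
The component along e2 flips sign, others stay.
a = (2, -1, -2)
a' = (2, 1, -2)
a' = 2*e1 + 1*e2 - 2*e3


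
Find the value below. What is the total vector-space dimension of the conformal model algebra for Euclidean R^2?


The conformal model of R^2 uses Cl(3,1): the 2 Euclidean generators plus two extra orthogonal generators e+ (e+^2 = +1) and e- (e-^2 = -1), from which the null vectors e0, einf are built.
Number of generators m = 2 + 2 = 4.
dim Cl(p,q) = 2^m = 2^4 = 16


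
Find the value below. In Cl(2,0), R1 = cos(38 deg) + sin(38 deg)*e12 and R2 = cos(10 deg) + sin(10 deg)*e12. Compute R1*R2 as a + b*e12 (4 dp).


Same-plane rotors commute and their half-angles add:
R1*R2 = cos(a1 + a2) + sin(a1 + a2)*e12.
a1 + a2 = 38 + 10 = 48 deg
cos(48 deg) = 0.6691
sin(48 deg) = 0.7431
R1*R2 = 0.6691 + 0.7431*e12


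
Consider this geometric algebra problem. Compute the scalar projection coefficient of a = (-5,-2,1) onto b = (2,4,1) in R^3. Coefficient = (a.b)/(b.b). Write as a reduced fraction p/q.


Projection coefficient = (a . b) / (b . b)
a . b = (-5)*2 + (-2)*4 + 1*1
= -10 + (-8) + 1 = -17
b . b = 2^2 + 4^2 + 1^2
= 4 + 16 + 1 = 21
Coefficient = -17/21
In lowest terms: -17/21


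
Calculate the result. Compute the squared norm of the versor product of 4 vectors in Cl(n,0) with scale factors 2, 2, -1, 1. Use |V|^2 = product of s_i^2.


Each vector v_i has |v_i|^2 = s_i^2
Squared scales: 2^2 = 4, 2^2 = 4, (-1)^2 = 1, 1^2 = 1
|V|^2 = 4 * 4 * 1 * 1
= 16


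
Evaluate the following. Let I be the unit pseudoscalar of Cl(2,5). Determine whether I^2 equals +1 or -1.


The pseudoscalar I = e1...e_n (product of all n generators) of Cl(p,q) satisfies I^2 = (-1)^(q + n(n-1)/2).
p = 2, q = 5, n = p + q = 7
n(n-1)/2 = 7 * 6 / 2 = 21
Exponent = q + n(n-1)/2 = 5 + 21 = 26
I^2 = (-1)^26 = +1


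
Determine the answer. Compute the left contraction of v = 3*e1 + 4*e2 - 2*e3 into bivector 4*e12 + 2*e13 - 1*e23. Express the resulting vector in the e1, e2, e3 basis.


Left contraction v _| B = <vB>_1 (grade-1 part of the geometric product vB).
Using e1_|e12 = e2, e2_|e12 = -e1, e1_|e13 = e3, e3_|e13 = -e1, e2_|e23 = e3, e3_|e23 = -e2:
e1 coeff: -v2*b12 - v3*b13 = -(4)*(4) - (-2)*(2) = -12
e2 coeff: v1*b12 - v3*b23 = (3)*(4) - (-2)*(-1) = 10
e3 coeff: v1*b13 + v2*b23 = (3)*(2) + (4)*(-1) = 2
v _| B = -12*e1 + 10*e2 + 2*e3


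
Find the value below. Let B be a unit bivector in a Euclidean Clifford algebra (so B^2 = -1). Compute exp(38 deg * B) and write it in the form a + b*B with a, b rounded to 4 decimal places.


For a unit bivector B with B^2 = -1, the exponential series gives
e^(theta*B) = cos(theta) + sin(theta)*B (the GA analogue of Euler's formula).
theta = 38 degrees = 0.663225 rad
cos(38 deg) = 0.7880
sin(38 deg) = 0.6157
exp(theta*B) = 0.7880 + 0.6157*B


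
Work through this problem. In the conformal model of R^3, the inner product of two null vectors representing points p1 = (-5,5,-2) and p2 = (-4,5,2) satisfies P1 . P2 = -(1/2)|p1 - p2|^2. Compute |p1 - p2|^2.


p1 - p2 = (-1, 0, -4)
|p1 - p2|^2 = (-1)^2 + 0^2 + (-4)^2
= 1 + 0 + 16
= 17


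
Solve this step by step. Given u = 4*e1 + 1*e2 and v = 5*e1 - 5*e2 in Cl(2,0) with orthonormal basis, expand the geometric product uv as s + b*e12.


Expand: (4*e1 + 1*e2)(5*e1 - 5*e2)
= 4*5*e1e1 + 4*(-5)*e1e2 + 1*5*e2e1 + 1*(-5)*e2e2
Using e1^2 = e2^2 = 1, e2e1 = -e1e2:
Scalar part s = 4*5 + 1*(-5) = 20 + (-5) = 15
Bivector part b = 4*(-5) - 1*5 = -20 - 5 = -25
uv = 15 - 25*e12


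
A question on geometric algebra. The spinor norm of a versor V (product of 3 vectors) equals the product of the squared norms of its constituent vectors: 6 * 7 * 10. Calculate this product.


Spinor norm N(V) = |v1|^2 * |v2|^2 * ... * |v3|^2
= 6 * 7 * 10
Running product: 6, 42, 420
N(V) = 420


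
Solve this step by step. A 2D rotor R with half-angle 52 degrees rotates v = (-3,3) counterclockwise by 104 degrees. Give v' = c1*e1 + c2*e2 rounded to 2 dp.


Rotor R = cos(52deg) - sin(52deg)*e12
Rotation angle theta = 2 * 52 = 104 degrees
v' = R*v*~R rotates v by theta.
cos(104deg) = -0.2419, sin(104deg) = 0.9703
v'_1 = -3*cos(104deg) - 3*sin(104deg)
= -3*(-0.2419) - 3*0.9703
= -2.19
v'_2 = -3*sin(104deg) + 3*cos(104deg)
= -3*0.9703 + 3*(-0.2419)
= -3.64
v' = -2.19*e1 - 3.64*e2


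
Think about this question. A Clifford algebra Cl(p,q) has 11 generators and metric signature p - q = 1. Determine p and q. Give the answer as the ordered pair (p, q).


We need p + q = 11 and p - q = 1.
Adding: 2p = 11 + 1 = 12, so p = 6.
Then q = 11 - 6 = 5.
(p, q) = (6, 5)


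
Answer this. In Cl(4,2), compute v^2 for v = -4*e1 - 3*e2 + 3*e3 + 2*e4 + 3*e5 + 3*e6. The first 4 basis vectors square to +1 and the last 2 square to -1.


v^2 = sum of c_i^2 * e_i^2
Positive signature terms (e_i^2 = +1): (-4)^2 + (-3)^2 + 3^2 + 2^2 = 38
Negative signature terms (e_j^2 = -1): 3^2 + 3^2 = 18
v^2 = 38 - 18 = 20


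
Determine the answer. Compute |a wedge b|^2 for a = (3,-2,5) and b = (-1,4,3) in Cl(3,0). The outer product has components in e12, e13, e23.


a wedge b = (a1*b2 - a2*b1)*e12 + (a1*b3 - a3*b1)*e13 + (a2*b3 - a3*b2)*e23
e12 coeff: 3*4 - (-2)*(-1) = 12 - 2 = 10
e13 coeff: 3*3 - 5*(-1) = 9 - (-5) = 14
e23 coeff: (-2)*3 - 5*4 = -6 - 20 = -26
|a wedge b|^2 = 10^2 + 14^2 + (-26)^2
= 100 + 196 + 676
= 972


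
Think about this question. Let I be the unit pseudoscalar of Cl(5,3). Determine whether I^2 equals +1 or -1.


The pseudoscalar I = e1...e_n (product of all n generators) of Cl(p,q) satisfies I^2 = (-1)^(q + n(n-1)/2).
p = 5, q = 3, n = p + q = 8
n(n-1)/2 = 8 * 7 / 2 = 28
Exponent = q + n(n-1)/2 = 3 + 28 = 31
I^2 = (-1)^31 = -1


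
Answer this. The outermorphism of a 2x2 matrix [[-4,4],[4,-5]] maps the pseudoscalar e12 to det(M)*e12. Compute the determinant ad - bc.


The outermorphism of a linear map f sends e1^e2 to f(e1)^f(e2).
f(e1) = -4*e1 + 4*e2
f(e2) = 4*e1 - 5*e2
f(e1) ^ f(e2) = (-4*e1 + 4*e2) ^ (4*e1 - 5*e2)
= (-4)*(-5)*e12 + 4*4*e21
= (20 - 16)*e12
= 4*e12
Coefficient = 4


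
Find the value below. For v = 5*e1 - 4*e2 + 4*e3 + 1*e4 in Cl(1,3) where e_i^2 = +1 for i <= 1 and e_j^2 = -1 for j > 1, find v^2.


v^2 = sum of c_i^2 * e_i^2
Positive signature terms (e_i^2 = +1): 5^2 = 25
Negative signature terms (e_j^2 = -1): (-4)^2 + 4^2 + 1^2 = 33
v^2 = 25 - 33 = -8


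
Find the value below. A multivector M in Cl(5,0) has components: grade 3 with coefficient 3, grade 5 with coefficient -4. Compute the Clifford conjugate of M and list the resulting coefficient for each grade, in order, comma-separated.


Clifford conjugate sign for grade k: (-1)^(k(k+1)/2)
Grade 3: (-1)^(3*4/2) = (-1)^6 = 1, coeff 3 -> 3
Grade 5: (-1)^(5*6/2) = (-1)^15 = -1, coeff -4 -> 4
Conjugated coefficients: 3, 4


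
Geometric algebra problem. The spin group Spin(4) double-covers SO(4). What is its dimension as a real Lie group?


Spin(n) double-covers SO(n); both have Lie algebra so(n) of dimension n(n-1)/2.
n = 4
n(n-1) = 4 * 3 = 12
dim Spin(4) = 12/2 = 6


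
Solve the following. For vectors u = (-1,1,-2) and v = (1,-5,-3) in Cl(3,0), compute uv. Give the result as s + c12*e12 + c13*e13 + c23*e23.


In Cl(3,0): e_i^2 = 1, e_ie_j = -e_je_i for i != j.
Scalar part = u . v = (-1)*1 + 1*(-5) + (-2)*(-3)
= -1 + (-5) + 6 = 0
e12 coeff = (-1)*(-5) - 1*1 = 5 - 1 = 4
e13 coeff = (-1)*(-3) - (-2)*1 = 3 - (-2) = 5
e23 coeff = 1*(-3) - (-2)*(-5) = -3 - 10 = -13
uv = 0 + 4*e12 + 5*e13 - 13*e23


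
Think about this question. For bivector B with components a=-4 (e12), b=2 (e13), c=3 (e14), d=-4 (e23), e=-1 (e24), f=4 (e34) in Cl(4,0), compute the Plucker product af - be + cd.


Plucker relation: af - be + cd
a*f = (-4)*4 = -16
b*e = 2*(-1) = -2
c*d = 3*(-4) = -12
af - be + cd = -16 - (-2) + (-12)
= -26


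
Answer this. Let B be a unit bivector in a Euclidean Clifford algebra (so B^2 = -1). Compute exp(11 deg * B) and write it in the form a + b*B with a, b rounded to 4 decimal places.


For a unit bivector B with B^2 = -1, the exponential series gives
e^(theta*B) = cos(theta) + sin(theta)*B (the GA analogue of Euler's formula).
theta = 11 degrees = 0.191986 rad
cos(11 deg) = 0.9816
sin(11 deg) = 0.1908
exp(theta*B) = 0.9816 + 0.1908*B


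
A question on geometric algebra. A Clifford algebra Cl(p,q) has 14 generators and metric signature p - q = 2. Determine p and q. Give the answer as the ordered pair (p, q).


We need p + q = 14 and p - q = 2.
Adding: 2p = 14 + 2 = 16, so p = 8.
Then q = 14 - 8 = 6.
(p, q) = (8, 6)


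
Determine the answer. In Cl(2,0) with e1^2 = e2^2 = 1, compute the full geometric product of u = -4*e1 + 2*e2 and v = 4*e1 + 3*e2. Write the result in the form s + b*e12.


Expand: (-4*e1 + 2*e2)(4*e1 + 3*e2)
= (-4)*4*e1e1 + (-4)*3*e1e2 + 2*4*e2e1 + 2*3*e2e2
Using e1^2 = e2^2 = 1, e2e1 = -e1e2:
Scalar part s = (-4)*4 + 2*3 = -16 + 6 = -10
Bivector part b = (-4)*3 - 2*4 = -12 - 8 = -20
uv = -10 - 20*e12


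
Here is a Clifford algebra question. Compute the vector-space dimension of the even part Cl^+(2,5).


Even subalgebra dimension = 2^(n-1)
n = 2 + 5 = 7
2^(7 - 1) = 2^6 = 64
Verification: sum of C(7,k) for even k = 1 + 21 + 35 + 7 = 64
Result = 64


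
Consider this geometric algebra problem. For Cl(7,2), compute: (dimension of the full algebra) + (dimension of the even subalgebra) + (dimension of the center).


n = 7 + 2 = 9
Total dim = 2^9 = 512
Even subalgebra dim = 2^8 = 256
n is odd, so center dim = 2
Sum = 512 + 256 + 2 = 770


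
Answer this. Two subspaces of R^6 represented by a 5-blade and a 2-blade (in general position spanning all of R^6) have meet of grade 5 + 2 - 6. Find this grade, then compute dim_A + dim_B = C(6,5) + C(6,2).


Meet grade = grade(A) + grade(B) - n
= 5 + 2 - 6 = 1
C(6,5) = 6
C(6,2) = 15
dim_A + dim_B = 6 + 15 = 21


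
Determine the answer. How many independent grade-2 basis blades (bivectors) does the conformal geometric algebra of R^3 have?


The conformal model of R^3 uses Cl(4,1) with m = 3 + 2 = 5 generators.
Number of grade-2 blades = C(m, 2) = C(5, 2)
= 5*4/2 = 10


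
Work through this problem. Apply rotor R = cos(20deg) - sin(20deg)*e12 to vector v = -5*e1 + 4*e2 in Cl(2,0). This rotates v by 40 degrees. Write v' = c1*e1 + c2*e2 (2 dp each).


Rotor R = cos(20deg) - sin(20deg)*e12
Rotation angle theta = 2 * 20 = 40 degrees
v' = R*v*~R rotates v by theta.
cos(40deg) = 0.7660, sin(40deg) = 0.6428
v'_1 = -5*cos(40deg) - 4*sin(40deg)
= -5*0.7660 - 4*0.6428
= -6.40
v'_2 = -5*sin(40deg) + 4*cos(40deg)
= -5*0.6428 + 4*0.7660
= -0.15
v' = -6.40*e1 - 0.15*e2


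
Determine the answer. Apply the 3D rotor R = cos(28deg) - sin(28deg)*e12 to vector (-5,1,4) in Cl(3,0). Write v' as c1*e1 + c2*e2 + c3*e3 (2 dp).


Rotor R = cos(28deg) - sin(28deg)*e12
Rotation angle theta = 2 * 28 = 56 degrees in the e12 plane (e1 -> e2).
The component perpendicular to the plane (e3) is invariant: v'_3 = v3 = 4.00
cos(56deg) = 0.5592, sin(56deg) = 0.8290
v'_1 = v1*cos(theta) - v2*sin(theta) = -5*0.5592 - 1*0.8290 = -3.63
v'_2 = v1*sin(theta) + v2*cos(theta) = -5*0.8290 + 1*0.5592 = -3.59
v' = -3.63*e1 - 3.59*e2 + 4.00*e3


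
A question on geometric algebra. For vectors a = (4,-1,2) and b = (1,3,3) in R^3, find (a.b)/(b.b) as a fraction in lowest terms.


Projection coefficient = (a . b) / (b . b)
a . b = 4*1 + (-1)*3 + 2*3
= 4 + (-3) + 6 = 7
b . b = 1^2 + 3^2 + 3^2
= 1 + 9 + 9 = 19
Coefficient = 7/19
In lowest terms: 7/19


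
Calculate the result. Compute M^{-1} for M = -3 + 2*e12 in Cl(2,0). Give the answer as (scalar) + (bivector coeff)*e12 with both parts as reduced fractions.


M = -3 + 2*e12, where e12^2 = -1.
Since M commutes with its reverse ~M = a - b*e12, M * ~M = a^2 - b^2*e12^2 = a^2 + b^2.
So M^{-1} = ~M / (a^2 + b^2) = (a - b*e12)/(a^2 + b^2).
a^2 + b^2 = 9 + 4 = 13
Scalar part = -3/13 = -3/13
Bivector coeff = -2/13 = -2/13
M^{-1} = -3/13 - 2/13*e12


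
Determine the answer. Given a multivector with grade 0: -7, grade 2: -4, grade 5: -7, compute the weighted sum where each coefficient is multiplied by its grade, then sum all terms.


Grade-weighted sum = sum of grade_k * coefficient_k
0*(-7) = 0
2*(-4) = -8
5*(-7) = -35
Total = 0 + (-8) + (-35) = -43
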